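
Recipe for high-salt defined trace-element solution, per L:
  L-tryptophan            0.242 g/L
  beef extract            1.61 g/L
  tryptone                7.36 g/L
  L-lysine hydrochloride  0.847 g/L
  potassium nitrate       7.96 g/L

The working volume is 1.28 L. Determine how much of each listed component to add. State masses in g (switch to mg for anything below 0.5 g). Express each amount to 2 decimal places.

Working volume: 1.28 L.
L-tryptophan: 0.242 g/L × 1.28 L = 0.30976 g = 309.76 mg
beef extract: 1.61 g/L × 1.28 L = 2.06 g
tryptone: 7.36 g/L × 1.28 L = 9.42 g
L-lysine hydrochloride: 0.847 g/L × 1.28 L = 1.08 g
potassium nitrate: 7.96 g/L × 1.28 L = 10.19 g

L-tryptophan 309.76 mg; beef extract 2.06 g; tryptone 9.42 g; L-lysine hydrochloride 1.08 g; potassium nitrate 10.19 g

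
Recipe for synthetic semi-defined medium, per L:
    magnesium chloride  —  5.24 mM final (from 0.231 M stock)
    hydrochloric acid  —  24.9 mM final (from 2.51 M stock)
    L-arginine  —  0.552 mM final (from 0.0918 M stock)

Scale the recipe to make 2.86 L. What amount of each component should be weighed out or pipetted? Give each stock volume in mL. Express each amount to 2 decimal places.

Scale factor relative to 1 L: 2.86.
magnesium chloride: V = C2·V2/C1 = 5.24 mM × 2860 mL ÷ 231 mM = 64.88 mL
hydrochloric acid: V = C2·V2/C1 = 24.9 mM × 2860 mL ÷ 2510 mM = 28.37 mL
L-arginine: V = C2·V2/C1 = 0.552 mM × 2860 mL ÷ 91.8 mM = 17.20 mL

magnesium chloride 64.88 mL; hydrochloric acid 28.37 mL; L-arginine 17.20 mL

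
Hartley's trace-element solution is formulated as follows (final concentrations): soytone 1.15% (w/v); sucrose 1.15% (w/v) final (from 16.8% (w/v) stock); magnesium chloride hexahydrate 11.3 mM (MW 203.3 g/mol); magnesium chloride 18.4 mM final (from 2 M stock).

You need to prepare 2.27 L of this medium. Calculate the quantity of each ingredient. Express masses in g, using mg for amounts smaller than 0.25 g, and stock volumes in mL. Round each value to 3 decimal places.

soytone 26.105 g; sucrose 155.387 mL; magnesium chloride hexahydrate 5.215 g; magnesium chloride 20.884 mL

Working volume: 2.27 L.
soytone: 1.15% w/v = 11.5 g/L → 11.5 × 2.27 L = 26.105 g
sucrose: V = C2·V2/C1 = 1.15% ÷ 16.8% × 2270 mL = 155.387 mL
magnesium chloride hexahydrate: 11.3 mmol/L × 203.3 g/mol × 2.27 L ÷ 1000 = 5.215 g
magnesium chloride: dilute stock: 18.4 mM × 2270 mL ÷ 2000 mM = 20.884 mL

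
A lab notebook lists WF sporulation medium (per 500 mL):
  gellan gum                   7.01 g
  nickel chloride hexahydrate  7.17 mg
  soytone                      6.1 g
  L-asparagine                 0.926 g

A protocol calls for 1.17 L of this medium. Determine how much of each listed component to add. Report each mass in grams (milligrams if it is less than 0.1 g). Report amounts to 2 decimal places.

gellan gum 16.40 g; nickel chloride hexahydrate 16.78 mg; soytone 14.27 g; L-asparagine 2.17 g

Scale factor = 1170 mL / 500 mL = 2.34.
gellan gum: 7.01 g × (1170 mL / 500 mL) = 16.40 g
nickel chloride hexahydrate: 7.17 mg × (1170 mL / 500 mL) = 16.78 mg
soytone: 6.1 g × (1170 mL / 500 mL) = 14.27 g
L-asparagine: 0.926 g × (1170 mL / 500 mL) = 2.17 g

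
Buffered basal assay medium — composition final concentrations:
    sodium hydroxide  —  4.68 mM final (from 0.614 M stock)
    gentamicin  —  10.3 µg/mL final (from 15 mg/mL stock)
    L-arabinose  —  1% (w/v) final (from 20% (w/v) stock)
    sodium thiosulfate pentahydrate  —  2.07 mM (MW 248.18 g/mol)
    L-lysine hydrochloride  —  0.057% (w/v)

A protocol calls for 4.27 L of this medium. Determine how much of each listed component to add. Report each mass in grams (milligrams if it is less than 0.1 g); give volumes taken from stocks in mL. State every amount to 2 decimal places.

Working volume: 4.27 L.
sodium hydroxide: dilute stock: 4.68 mM × 4270 mL ÷ 614 mM = 32.55 mL
gentamicin: dilute stock: 10.3 µg/mL × 4270 mL ÷ 15000 µg/mL = 2.93 mL
L-arabinose: C1V1 = C2V2 → 1% ÷ 20% × 4270 mL = 213.50 mL
sodium thiosulfate pentahydrate: 2.07 mmol/L × 248.18 g/mol × 4.27 L ÷ 1000 = 2.19 g
L-lysine hydrochloride: 0.057 g per 100 mL × 4270 mL ÷ 100 = 2.43 g

sodium hydroxide 32.55 mL; gentamicin 2.93 mL; L-arabinose 213.50 mL; sodium thiosulfate pentahydrate 2.19 g; L-lysine hydrochloride 2.43 g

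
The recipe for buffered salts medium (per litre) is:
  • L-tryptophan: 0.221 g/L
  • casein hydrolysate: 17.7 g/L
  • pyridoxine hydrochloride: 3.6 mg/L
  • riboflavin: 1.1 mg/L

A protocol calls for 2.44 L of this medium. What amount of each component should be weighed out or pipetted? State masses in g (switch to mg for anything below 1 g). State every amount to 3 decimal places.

Scale factor relative to 1 L: 2.44.
L-tryptophan: 0.221 g/L × 2.44 L = 0.53924 g = 539.240 mg
casein hydrolysate: 17.7 g/L × 2.44 L = 43.188 g
pyridoxine hydrochloride: 3.6 mg/L × 2.44 L = 8.784 mg
riboflavin: 1.1 mg/L × 2.44 L = 2.684 mg

L-tryptophan 539.240 mg; casein hydrolysate 43.188 g; pyridoxine hydrochloride 8.784 mg; riboflavin 2.684 mg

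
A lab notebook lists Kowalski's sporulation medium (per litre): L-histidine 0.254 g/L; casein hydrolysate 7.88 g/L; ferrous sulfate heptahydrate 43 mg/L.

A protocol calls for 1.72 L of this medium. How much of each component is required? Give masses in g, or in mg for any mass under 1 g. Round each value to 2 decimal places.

Scale factor relative to 1 L: 1.72.
L-histidine: 0.254 g/L × 1.72 L = 0.43688 g = 436.88 mg
casein hydrolysate: 7.88 g/L × 1.72 L = 13.55 g
ferrous sulfate heptahydrate: 43 mg/L × 1.72 L = 73.96 mg

L-histidine 436.88 mg; casein hydrolysate 13.55 g; ferrous sulfate heptahydrate 73.96 mg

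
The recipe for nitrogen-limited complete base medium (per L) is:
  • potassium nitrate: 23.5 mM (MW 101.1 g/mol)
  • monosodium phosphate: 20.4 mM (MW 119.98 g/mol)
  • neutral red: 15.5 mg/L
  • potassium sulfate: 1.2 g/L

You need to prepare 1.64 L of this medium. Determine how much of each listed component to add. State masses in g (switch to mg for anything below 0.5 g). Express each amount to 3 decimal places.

potassium nitrate 3.896 g; monosodium phosphate 4.014 g; neutral red 25.420 mg; potassium sulfate 1.968 g

Working volume: 1.64 L.
potassium nitrate: 23.5 mmol/L × 101.1 g/mol × 1.64 L ÷ 1000 = 3.896 g
monosodium phosphate: 20.4 mmol/L × 119.98 g/mol × 1.64 L ÷ 1000 = 4.014 g
neutral red: 15.5 mg/L × 1.64 L = 25.420 mg
potassium sulfate: 1.2 g/L × 1.64 L = 1.968 g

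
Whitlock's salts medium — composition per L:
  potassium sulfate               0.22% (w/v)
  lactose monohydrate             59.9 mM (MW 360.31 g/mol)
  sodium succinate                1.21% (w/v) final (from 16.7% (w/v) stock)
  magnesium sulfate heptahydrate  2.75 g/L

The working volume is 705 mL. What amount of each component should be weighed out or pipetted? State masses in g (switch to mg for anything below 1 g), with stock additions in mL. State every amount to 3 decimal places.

Target volume = 705 mL = 0.705 L.
potassium sulfate: 0.22% w/v = 2.2 g/L → 2.2 × 0.705 L = 1.551 g
lactose monohydrate: 59.9 mmol/L × 360.31 g/mol × 0.705 L ÷ 1000 = 15.216 g
sodium succinate: C1V1 = C2V2 → 1.21% ÷ 16.7% × 705 mL = 51.081 mL
magnesium sulfate heptahydrate: 2.75 g/L × 0.705 L = 1.939 g

potassium sulfate 1.551 g; lactose monohydrate 15.216 g; sodium succinate 51.081 mL; magnesium sulfate heptahydrate 1.939 g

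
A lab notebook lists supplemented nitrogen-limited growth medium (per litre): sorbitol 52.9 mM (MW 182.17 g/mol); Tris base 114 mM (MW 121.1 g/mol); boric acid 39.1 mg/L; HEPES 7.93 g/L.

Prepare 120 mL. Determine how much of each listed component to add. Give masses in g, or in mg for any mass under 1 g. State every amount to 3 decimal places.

sorbitol 1.156 g; Tris base 1.657 g; boric acid 4.692 mg; HEPES 951.600 mg

Scale factor relative to 1 L: 0.12.
sorbitol: 52.9 mmol/L × 182.17 g/mol × 0.12 L ÷ 1000 = 1.156 g
Tris base: 114 mmol/L × 121.1 g/mol × 0.12 L ÷ 1000 = 1.657 g
boric acid: 39.1 mg/L × 0.12 L = 4.692 mg
HEPES: 7.93 g/L × 0.12 L = 0.9516 g = 951.600 mg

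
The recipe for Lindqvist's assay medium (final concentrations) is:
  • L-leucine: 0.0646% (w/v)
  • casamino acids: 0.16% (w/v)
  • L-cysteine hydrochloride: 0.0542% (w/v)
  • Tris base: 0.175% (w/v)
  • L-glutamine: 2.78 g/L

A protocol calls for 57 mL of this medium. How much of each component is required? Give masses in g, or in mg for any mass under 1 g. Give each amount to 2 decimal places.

L-leucine 36.82 mg; casamino acids 91.20 mg; L-cysteine hydrochloride 30.89 mg; Tris base 99.75 mg; L-glutamine 158.46 mg

Target volume = 57 mL = 0.057 L.
L-leucine: 0.0646 g per 100 mL × 57 mL ÷ 100 = 0.036822 g = 36.82 mg
casamino acids: 0.16% w/v = 1.6 g/L → 1.6 × 0.057 L = 0.0912 g = 91.20 mg
L-cysteine hydrochloride: 0.0542 g per 100 mL × 57 mL ÷ 100 = 0.030894 g = 30.89 mg
Tris base: 0.175 g per 100 mL × 57 mL ÷ 100 = 0.09975 g = 99.75 mg
L-glutamine: 2.78 g/L × 0.057 L = 0.15846 g = 158.46 mg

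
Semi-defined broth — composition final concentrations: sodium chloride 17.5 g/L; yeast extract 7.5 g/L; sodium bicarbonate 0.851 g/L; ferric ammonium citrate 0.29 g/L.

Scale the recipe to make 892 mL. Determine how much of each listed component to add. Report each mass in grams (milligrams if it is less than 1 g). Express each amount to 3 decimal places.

sodium chloride 15.610 g; yeast extract 6.690 g; sodium bicarbonate 759.092 mg; ferric ammonium citrate 258.680 mg

Scale factor relative to 1 L: 0.892.
sodium chloride: 17.5 g/L × 0.892 L = 15.610 g
yeast extract: 7.5 g/L × 0.892 L = 6.690 g
sodium bicarbonate: 0.851 g/L × 0.892 L = 0.759092 g = 759.092 mg
ferric ammonium citrate: 0.29 g/L × 0.892 L = 0.25868 g = 258.680 mg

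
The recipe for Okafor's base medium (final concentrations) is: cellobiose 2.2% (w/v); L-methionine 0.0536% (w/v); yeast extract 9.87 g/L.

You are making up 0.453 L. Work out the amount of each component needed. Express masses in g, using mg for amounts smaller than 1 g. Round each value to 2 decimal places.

cellobiose 9.97 g; L-methionine 242.81 mg; yeast extract 4.47 g

Scale factor relative to 1 L: 0.453.
cellobiose: 2.2 g per 100 mL × 453 mL ÷ 100 = 9.97 g
L-methionine: 0.0536% w/v = 0.536 g/L → 0.536 × 0.453 L = 0.242808 g = 242.81 mg
yeast extract: 9.87 g/L × 0.453 L = 4.47 g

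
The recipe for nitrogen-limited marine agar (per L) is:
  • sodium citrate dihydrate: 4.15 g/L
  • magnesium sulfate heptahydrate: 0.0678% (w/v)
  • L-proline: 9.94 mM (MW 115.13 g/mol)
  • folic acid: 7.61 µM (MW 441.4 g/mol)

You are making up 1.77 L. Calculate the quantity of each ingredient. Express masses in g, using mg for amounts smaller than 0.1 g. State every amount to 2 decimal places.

sodium citrate dihydrate 7.35 g; magnesium sulfate heptahydrate 1.20 g; L-proline 2.03 g; folic acid 5.95 mg

Working volume: 1.77 L.
sodium citrate dihydrate: 4.15 g/L × 1.77 L = 7.35 g
magnesium sulfate heptahydrate: 0.0678 g per 100 mL × 1770 mL ÷ 100 = 1.20 g
L-proline: 9.94 mmol/L × 115.13 g/mol × 1.77 L ÷ 1000 = 2.03 g
folic acid: 7.61 µmol/L × 441.4 g/mol × 1.77 L ÷ 1000 = 5.95 mg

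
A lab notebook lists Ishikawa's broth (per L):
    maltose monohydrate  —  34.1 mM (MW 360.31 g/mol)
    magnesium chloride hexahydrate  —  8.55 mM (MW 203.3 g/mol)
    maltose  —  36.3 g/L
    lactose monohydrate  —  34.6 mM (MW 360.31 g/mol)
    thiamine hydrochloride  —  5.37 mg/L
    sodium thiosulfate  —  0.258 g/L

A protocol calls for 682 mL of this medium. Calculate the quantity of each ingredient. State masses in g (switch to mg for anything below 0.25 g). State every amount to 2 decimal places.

Working volume: 682 mL = 0.682 L.
maltose monohydrate: 34.1 mmol/L × 360.31 g/mol × 0.682 L ÷ 1000 = 8.38 g
magnesium chloride hexahydrate: 8.55 mmol/L × 203.3 g/mol × 0.682 L ÷ 1000 = 1.19 g
maltose: 36.3 g/L × 0.682 L = 24.76 g
lactose monohydrate: 34.6 mmol/L × 360.31 g/mol × 0.682 L ÷ 1000 = 8.50 g
thiamine hydrochloride: 5.37 mg/L × 0.682 L = 3.66 mg
sodium thiosulfate: 0.258 g/L × 0.682 L = 0.175956 g = 175.96 mg

maltose monohydrate 8.38 g; magnesium chloride hexahydrate 1.19 g; maltose 24.76 g; lactose monohydrate 8.50 g; thiamine hydrochloride 3.66 mg; sodium thiosulfate 175.96 mg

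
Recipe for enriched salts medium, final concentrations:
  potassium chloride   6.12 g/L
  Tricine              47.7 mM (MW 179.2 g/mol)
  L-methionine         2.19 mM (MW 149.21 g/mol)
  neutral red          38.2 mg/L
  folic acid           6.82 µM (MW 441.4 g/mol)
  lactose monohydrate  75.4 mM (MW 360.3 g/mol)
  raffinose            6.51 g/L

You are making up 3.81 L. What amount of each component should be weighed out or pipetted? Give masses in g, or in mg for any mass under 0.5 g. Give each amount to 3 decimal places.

potassium chloride 23.317 g; Tricine 32.567 g; L-methionine 1.245 g; neutral red 145.542 mg; folic acid 11.469 mg; lactose monohydrate 103.505 g; raffinose 24.803 g

Scale factor relative to 1 L: 3.81.
potassium chloride: 6.12 g/L × 3.81 L = 23.317 g
Tricine: 47.7 mmol/L × 179.2 g/mol × 3.81 L ÷ 1000 = 32.567 g
L-methionine: 2.19 mmol/L × 149.21 g/mol × 3.81 L ÷ 1000 = 1.245 g
neutral red: 38.2 mg/L × 3.81 L = 145.542 mg
folic acid: 6.82 µmol/L × 441.4 g/mol × 3.81 L ÷ 1000 = 11.469 mg
lactose monohydrate: 75.4 mmol/L × 360.3 g/mol × 3.81 L ÷ 1000 = 103.505 g
raffinose: 6.51 g/L × 3.81 L = 24.803 g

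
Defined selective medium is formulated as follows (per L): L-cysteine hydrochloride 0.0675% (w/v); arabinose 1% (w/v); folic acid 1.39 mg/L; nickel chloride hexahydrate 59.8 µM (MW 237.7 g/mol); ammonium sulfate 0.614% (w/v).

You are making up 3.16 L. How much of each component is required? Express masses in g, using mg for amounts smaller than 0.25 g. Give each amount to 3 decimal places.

L-cysteine hydrochloride 2.133 g; arabinose 31.600 g; folic acid 4.392 mg; nickel chloride hexahydrate 44.918 mg; ammonium sulfate 19.402 g

Working volume: 3.16 L.
L-cysteine hydrochloride: 0.0675% w/v = 0.675 g/L → 0.675 × 3.16 L = 2.133 g
arabinose: 1% w/v = 10 g/L → 10 × 3.16 L = 31.600 g
folic acid: 1.39 mg/L × 3.16 L = 4.392 mg
nickel chloride hexahydrate: 59.8 µmol/L × 237.7 g/mol × 3.16 L ÷ 1000 = 44.918 mg
ammonium sulfate: 0.614% w/v = 6.14 g/L → 6.14 × 3.16 L = 19.402 g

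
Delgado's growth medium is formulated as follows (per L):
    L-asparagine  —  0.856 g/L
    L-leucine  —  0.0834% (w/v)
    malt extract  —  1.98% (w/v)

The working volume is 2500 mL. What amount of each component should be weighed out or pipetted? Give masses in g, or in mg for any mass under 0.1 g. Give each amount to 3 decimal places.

Working volume: 2500 mL = 2.5 L.
L-asparagine: 0.856 g/L × 2.5 L = 2.140 g
L-leucine: 0.0834 g per 100 mL × 2500 mL ÷ 100 = 2.085 g
malt extract: 1.98% w/v = 19.8 g/L → 19.8 × 2.5 L = 49.500 g

L-asparagine 2.140 g; L-leucine 2.085 g; malt extract 49.500 g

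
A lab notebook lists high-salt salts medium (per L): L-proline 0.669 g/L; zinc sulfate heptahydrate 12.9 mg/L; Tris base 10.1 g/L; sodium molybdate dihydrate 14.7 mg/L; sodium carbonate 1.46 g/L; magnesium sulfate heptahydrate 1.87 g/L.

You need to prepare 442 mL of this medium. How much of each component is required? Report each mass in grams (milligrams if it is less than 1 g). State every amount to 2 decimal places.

Working volume: 442 mL = 0.442 L.
L-proline: 0.669 g/L × 0.442 L = 0.295698 g = 295.70 mg
zinc sulfate heptahydrate: 12.9 mg/L × 0.442 L = 5.70 mg
Tris base: 10.1 g/L × 0.442 L = 4.46 g
sodium molybdate dihydrate: 14.7 mg/L × 0.442 L = 6.50 mg
sodium carbonate: 1.46 g/L × 0.442 L = 0.64532 g = 645.32 mg
magnesium sulfate heptahydrate: 1.87 g/L × 0.442 L = 0.82654 g = 826.54 mg

L-proline 295.70 mg; zinc sulfate heptahydrate 5.70 mg; Tris base 4.46 g; sodium molybdate dihydrate 6.50 mg; sodium carbonate 645.32 mg; magnesium sulfate heptahydrate 826.54 mg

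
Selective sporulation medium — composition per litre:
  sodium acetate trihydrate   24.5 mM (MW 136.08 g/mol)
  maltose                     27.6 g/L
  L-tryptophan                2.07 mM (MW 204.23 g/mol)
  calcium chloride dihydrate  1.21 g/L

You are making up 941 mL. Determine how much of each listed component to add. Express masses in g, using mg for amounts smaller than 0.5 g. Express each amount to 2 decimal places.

sodium acetate trihydrate 3.14 g; maltose 25.97 g; L-tryptophan 397.81 mg; calcium chloride dihydrate 1.14 g

Target volume = 941 mL = 0.941 L.
sodium acetate trihydrate: 24.5 mmol/L × 136.08 g/mol × 0.941 L ÷ 1000 = 3.14 g
maltose: 27.6 g/L × 0.941 L = 25.97 g
L-tryptophan: 2.07 mmol/L × 204.23 mg/mmol × 0.941 L = 397.81 mg
calcium chloride dihydrate: 1.21 g/L × 0.941 L = 1.14 g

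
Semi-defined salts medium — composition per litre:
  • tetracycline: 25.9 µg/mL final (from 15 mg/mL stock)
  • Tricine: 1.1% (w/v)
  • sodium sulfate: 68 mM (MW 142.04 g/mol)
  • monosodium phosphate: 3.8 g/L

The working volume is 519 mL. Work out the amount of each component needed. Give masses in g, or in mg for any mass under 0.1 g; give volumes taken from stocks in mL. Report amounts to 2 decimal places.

tetracycline 0.90 mL; Tricine 5.71 g; sodium sulfate 5.01 g; monosodium phosphate 1.97 g

Working volume: 519 mL = 0.519 L.
tetracycline: C1V1 = C2V2 → 25.9 µg/mL × 519 mL ÷ 15000 µg/mL = 0.90 mL
Tricine: 1.1 g per 100 mL × 519 mL ÷ 100 = 5.71 g
sodium sulfate: 68 mmol/L × 142.04 g/mol × 0.519 L ÷ 1000 = 5.01 g
monosodium phosphate: 3.8 g/L × 0.519 L = 1.97 g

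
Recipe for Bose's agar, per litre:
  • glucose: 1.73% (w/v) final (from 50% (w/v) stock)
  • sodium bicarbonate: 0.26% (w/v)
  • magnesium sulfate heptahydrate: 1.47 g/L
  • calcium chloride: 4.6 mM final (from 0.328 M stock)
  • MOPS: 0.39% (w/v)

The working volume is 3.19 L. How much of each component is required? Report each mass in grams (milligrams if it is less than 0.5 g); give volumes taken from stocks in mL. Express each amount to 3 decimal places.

glucose 110.374 mL; sodium bicarbonate 8.294 g; magnesium sulfate heptahydrate 4.689 g; calcium chloride 44.738 mL; MOPS 12.441 g

Working volume: 3.19 L.
glucose: V = C2·V2/C1 = 1.73% ÷ 50% × 3190 mL = 110.374 mL
sodium bicarbonate: 0.26 g per 100 mL × 3190 mL ÷ 100 = 8.294 g
magnesium sulfate heptahydrate: 1.47 g/L × 3.19 L = 4.689 g
calcium chloride: C1V1 = C2V2 → 4.6 mM × 3190 mL ÷ 328 mM = 44.738 mL
MOPS: 0.39% w/v = 3.9 g/L → 3.9 × 3.19 L = 12.441 g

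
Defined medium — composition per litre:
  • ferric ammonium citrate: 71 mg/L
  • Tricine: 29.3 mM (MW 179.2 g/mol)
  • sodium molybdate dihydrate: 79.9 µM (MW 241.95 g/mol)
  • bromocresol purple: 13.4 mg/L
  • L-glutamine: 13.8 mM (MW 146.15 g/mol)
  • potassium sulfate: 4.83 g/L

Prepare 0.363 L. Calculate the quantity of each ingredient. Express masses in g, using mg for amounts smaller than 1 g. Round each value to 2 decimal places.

Scale factor relative to 1 L: 0.363.
ferric ammonium citrate: 71 mg/L × 0.363 L = 25.77 mg
Tricine: 29.3 mmol/L × 179.2 g/mol × 0.363 L ÷ 1000 = 1.91 g
sodium molybdate dihydrate: 79.9 µmol/L × 241.95 g/mol × 0.363 L ÷ 1000 = 7.02 mg
bromocresol purple: 13.4 mg/L × 0.363 L = 4.86 mg
L-glutamine: 13.8 mmol/L × 146.15 mg/mmol × 0.363 L = 732.12 mg
potassium sulfate: 4.83 g/L × 0.363 L = 1.75 g

ferric ammonium citrate 25.77 mg; Tricine 1.91 g; sodium molybdate dihydrate 7.02 mg; bromocresol purple 4.86 mg; L-glutamine 732.12 mg; potassium sulfate 1.75 g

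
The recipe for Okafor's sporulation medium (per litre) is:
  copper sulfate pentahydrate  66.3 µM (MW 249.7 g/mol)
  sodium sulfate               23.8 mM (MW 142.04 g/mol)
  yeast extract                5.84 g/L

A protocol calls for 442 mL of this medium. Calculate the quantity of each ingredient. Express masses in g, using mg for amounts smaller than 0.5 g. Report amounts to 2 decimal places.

Working volume: 442 mL = 0.442 L.
copper sulfate pentahydrate: 66.3 µmol/L × 249.7 g/mol × 0.442 L ÷ 1000 = 7.32 mg
sodium sulfate: 23.8 mmol/L × 142.04 g/mol × 0.442 L ÷ 1000 = 1.49 g
yeast extract: 5.84 g/L × 0.442 L = 2.58 g

copper sulfate pentahydrate 7.32 mg; sodium sulfate 1.49 g; yeast extract 2.58 g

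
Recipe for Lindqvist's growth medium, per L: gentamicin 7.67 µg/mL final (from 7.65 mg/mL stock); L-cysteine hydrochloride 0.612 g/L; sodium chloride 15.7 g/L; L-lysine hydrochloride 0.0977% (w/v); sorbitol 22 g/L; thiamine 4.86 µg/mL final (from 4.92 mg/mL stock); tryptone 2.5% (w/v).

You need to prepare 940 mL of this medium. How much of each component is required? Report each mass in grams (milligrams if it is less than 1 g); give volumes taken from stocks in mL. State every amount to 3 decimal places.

Working volume: 940 mL = 0.94 L.
gentamicin: C1V1 = C2V2 → 7.67 µg/mL × 940 mL ÷ 7650 µg/mL = 0.942 mL
L-cysteine hydrochloride: 0.612 g/L × 0.94 L = 0.57528 g = 575.280 mg
sodium chloride: 15.7 g/L × 0.94 L = 14.758 g
L-lysine hydrochloride: 0.0977 g per 100 mL × 940 mL ÷ 100 = 0.91838 g = 918.380 mg
sorbitol: 22 g/L × 0.94 L = 20.680 g
thiamine: C1V1 = C2V2 → 4.86 µg/mL × 940 mL ÷ 4920 µg/mL = 0.929 mL
tryptone: 2.5% w/v = 25 g/L → 25 × 0.94 L = 23.500 g

gentamicin 0.942 mL; L-cysteine hydrochloride 575.280 mg; sodium chloride 14.758 g; L-lysine hydrochloride 918.380 mg; sorbitol 20.680 g; thiamine 0.929 mL; tryptone 23.500 g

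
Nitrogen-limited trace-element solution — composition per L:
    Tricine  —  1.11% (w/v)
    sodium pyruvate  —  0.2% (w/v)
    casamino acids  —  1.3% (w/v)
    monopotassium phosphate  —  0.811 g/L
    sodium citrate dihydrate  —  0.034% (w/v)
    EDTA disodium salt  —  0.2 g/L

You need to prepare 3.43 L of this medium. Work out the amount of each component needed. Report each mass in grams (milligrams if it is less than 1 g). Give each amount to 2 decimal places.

Scale factor relative to 1 L: 3.43.
Tricine: 1.11% w/v = 11.1 g/L → 11.1 × 3.43 L = 38.07 g
sodium pyruvate: 0.2 g per 100 mL × 3430 mL ÷ 100 = 6.86 g
casamino acids: 1.3 g per 100 mL × 3430 mL ÷ 100 = 44.59 g
monopotassium phosphate: 0.811 g/L × 3.43 L = 2.78 g
sodium citrate dihydrate: 0.034 g per 100 mL × 3430 mL ÷ 100 = 1.17 g
EDTA disodium salt: 0.2 g/L × 3.43 L = 0.686 g = 686.00 mg

Tricine 38.07 g; sodium pyruvate 6.86 g; casamino acids 44.59 g; monopotassium phosphate 2.78 g; sodium citrate dihydrate 1.17 g; EDTA disodium salt 686.00 mg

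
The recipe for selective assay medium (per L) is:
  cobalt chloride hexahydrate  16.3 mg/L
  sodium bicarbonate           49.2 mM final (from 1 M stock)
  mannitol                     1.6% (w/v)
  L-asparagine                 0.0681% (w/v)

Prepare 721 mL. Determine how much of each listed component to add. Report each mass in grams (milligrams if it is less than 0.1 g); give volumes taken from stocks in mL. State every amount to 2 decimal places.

Scale factor relative to 1 L: 0.721.
cobalt chloride hexahydrate: 16.3 mg/L × 0.721 L = 11.75 mg
sodium bicarbonate: V = C2·V2/C1 = 49.2 mM × 721 mL ÷ 1000 mM = 35.47 mL
mannitol: 1.6 g per 100 mL × 721 mL ÷ 100 = 11.54 g
L-asparagine: 0.0681 g per 100 mL × 721 mL ÷ 100 = 0.49 g

cobalt chloride hexahydrate 11.75 mg; sodium bicarbonate 35.47 mL; mannitol 11.54 g; L-asparagine 0.49 g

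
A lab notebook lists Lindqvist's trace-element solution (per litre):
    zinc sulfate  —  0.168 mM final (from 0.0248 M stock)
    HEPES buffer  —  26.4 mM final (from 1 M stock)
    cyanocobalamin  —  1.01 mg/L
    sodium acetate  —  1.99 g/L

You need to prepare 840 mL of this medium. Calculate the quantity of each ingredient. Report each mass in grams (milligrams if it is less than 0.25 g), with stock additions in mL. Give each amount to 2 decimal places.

Scale factor relative to 1 L: 0.84.
zinc sulfate: V = C2·V2/C1 = 0.168 mM × 840 mL ÷ 24.8 mM = 5.69 mL
HEPES buffer: dilute stock: 26.4 mM × 840 mL ÷ 1000 mM = 22.18 mL
cyanocobalamin: 1.01 mg/L × 0.84 L = 0.85 mg
sodium acetate: 1.99 g/L × 0.84 L = 1.67 g

zinc sulfate 5.69 mL; HEPES buffer 22.18 mL; cyanocobalamin 0.85 mg; sodium acetate 1.67 g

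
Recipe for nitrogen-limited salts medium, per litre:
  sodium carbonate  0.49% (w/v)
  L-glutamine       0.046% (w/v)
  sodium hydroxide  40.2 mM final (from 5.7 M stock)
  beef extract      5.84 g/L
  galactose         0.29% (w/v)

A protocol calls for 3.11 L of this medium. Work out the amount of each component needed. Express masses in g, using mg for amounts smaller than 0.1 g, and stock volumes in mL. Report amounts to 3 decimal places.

Working volume: 3.11 L.
sodium carbonate: 0.49% w/v = 4.9 g/L → 4.9 × 3.11 L = 15.239 g
L-glutamine: 0.046 g per 100 mL × 3110 mL ÷ 100 = 1.431 g
sodium hydroxide: V = C2·V2/C1 = 40.2 mM × 3110 mL ÷ 5700 mM = 21.934 mL
beef extract: 5.84 g/L × 3.11 L = 18.162 g
galactose: 0.29 g per 100 mL × 3110 mL ÷ 100 = 9.019 g

sodium carbonate 15.239 g; L-glutamine 1.431 g; sodium hydroxide 21.934 mL; beef extract 18.162 g; galactose 9.019 g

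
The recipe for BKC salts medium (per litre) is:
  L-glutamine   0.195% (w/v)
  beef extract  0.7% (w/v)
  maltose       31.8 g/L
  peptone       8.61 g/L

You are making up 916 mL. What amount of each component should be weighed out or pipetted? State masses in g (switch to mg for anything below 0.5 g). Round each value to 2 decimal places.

L-glutamine 1.79 g; beef extract 6.41 g; maltose 29.13 g; peptone 7.89 g

Scale factor relative to 1 L: 0.916.
L-glutamine: 0.195% w/v = 1.95 g/L → 1.95 × 0.916 L = 1.79 g
beef extract: 0.7% w/v = 7 g/L → 7 × 0.916 L = 6.41 g
maltose: 31.8 g/L × 0.916 L = 29.13 g
peptone: 8.61 g/L × 0.916 L = 7.89 g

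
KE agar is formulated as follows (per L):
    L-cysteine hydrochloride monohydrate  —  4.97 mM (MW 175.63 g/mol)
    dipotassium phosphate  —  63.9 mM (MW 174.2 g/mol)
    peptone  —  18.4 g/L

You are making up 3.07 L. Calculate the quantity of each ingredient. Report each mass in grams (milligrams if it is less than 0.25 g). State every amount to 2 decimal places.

L-cysteine hydrochloride monohydrate 2.68 g; dipotassium phosphate 34.17 g; peptone 56.49 g

Scale factor relative to 1 L: 3.07.
L-cysteine hydrochloride monohydrate: 4.97 mmol/L × 175.63 g/mol × 3.07 L ÷ 1000 = 2.68 g
dipotassium phosphate: 63.9 mmol/L × 174.2 g/mol × 3.07 L ÷ 1000 = 34.17 g
peptone: 18.4 g/L × 3.07 L = 56.49 g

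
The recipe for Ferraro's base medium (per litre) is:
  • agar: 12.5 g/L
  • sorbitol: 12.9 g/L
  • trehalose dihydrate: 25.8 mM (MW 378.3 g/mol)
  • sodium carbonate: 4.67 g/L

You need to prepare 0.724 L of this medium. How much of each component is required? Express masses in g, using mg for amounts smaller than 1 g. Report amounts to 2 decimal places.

Working volume: 0.724 L.
agar: 12.5 g/L × 0.724 L = 9.05 g
sorbitol: 12.9 g/L × 0.724 L = 9.34 g
trehalose dihydrate: 25.8 mmol/L × 378.3 g/mol × 0.724 L ÷ 1000 = 7.07 g
sodium carbonate: 4.67 g/L × 0.724 L = 3.38 g

agar 9.05 g; sorbitol 9.34 g; trehalose dihydrate 7.07 g; sodium carbonate 3.38 g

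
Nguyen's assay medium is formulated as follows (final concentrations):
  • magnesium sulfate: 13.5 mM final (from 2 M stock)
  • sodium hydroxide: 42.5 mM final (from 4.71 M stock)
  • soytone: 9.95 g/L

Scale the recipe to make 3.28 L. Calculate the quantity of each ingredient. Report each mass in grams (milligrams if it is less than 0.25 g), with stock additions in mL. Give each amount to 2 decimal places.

magnesium sulfate 22.14 mL; sodium hydroxide 29.60 mL; soytone 32.64 g

Working volume: 3.28 L.
magnesium sulfate: C1V1 = C2V2 → 13.5 mM × 3280 mL ÷ 2000 mM = 22.14 mL
sodium hydroxide: dilute stock: 42.5 mM × 3280 mL ÷ 4710 mM = 29.60 mL
soytone: 9.95 g/L × 3.28 L = 32.64 g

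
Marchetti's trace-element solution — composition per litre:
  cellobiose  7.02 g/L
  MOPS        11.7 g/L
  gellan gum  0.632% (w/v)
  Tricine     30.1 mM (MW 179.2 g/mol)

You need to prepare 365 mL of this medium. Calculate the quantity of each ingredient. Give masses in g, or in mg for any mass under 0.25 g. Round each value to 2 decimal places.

Working volume: 365 mL = 0.365 L.
cellobiose: 7.02 g/L × 0.365 L = 2.56 g
MOPS: 11.7 g/L × 0.365 L = 4.27 g
gellan gum: 0.632% w/v = 6.32 g/L → 6.32 × 0.365 L = 2.31 g
Tricine: 30.1 mmol/L × 179.2 g/mol × 0.365 L ÷ 1000 = 1.97 g

cellobiose 2.56 g; MOPS 4.27 g; gellan gum 2.31 g; Tricine 1.97 g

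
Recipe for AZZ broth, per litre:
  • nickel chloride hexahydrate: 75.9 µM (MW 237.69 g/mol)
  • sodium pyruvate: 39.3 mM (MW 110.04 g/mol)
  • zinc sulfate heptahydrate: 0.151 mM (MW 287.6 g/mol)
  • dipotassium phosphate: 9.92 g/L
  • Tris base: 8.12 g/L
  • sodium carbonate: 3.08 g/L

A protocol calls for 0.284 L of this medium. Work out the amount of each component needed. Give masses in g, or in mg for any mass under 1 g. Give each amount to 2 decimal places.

nickel chloride hexahydrate 5.12 mg; sodium pyruvate 1.23 g; zinc sulfate heptahydrate 12.33 mg; dipotassium phosphate 2.82 g; Tris base 2.31 g; sodium carbonate 874.72 mg

Scale factor relative to 1 L: 0.284.
nickel chloride hexahydrate: 75.9 µmol/L × 237.69 g/mol × 0.284 L ÷ 1000 = 5.12 mg
sodium pyruvate: 39.3 mmol/L × 110.04 g/mol × 0.284 L ÷ 1000 = 1.23 g
zinc sulfate heptahydrate: 0.151 mmol/L × 287.6 mg/mmol × 0.284 L = 12.33 mg
dipotassium phosphate: 9.92 g/L × 0.284 L = 2.82 g
Tris base: 8.12 g/L × 0.284 L = 2.31 g
sodium carbonate: 3.08 g/L × 0.284 L = 0.87472 g = 874.72 mg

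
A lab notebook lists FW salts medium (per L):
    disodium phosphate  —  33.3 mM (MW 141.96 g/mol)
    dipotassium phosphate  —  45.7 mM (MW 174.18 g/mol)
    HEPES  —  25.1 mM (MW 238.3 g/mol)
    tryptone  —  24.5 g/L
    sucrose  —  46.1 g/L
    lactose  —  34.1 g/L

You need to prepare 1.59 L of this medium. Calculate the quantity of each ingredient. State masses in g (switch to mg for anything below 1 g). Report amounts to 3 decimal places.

Scale factor relative to 1 L: 1.59.
disodium phosphate: 33.3 mmol/L × 141.96 g/mol × 1.59 L ÷ 1000 = 7.516 g
dipotassium phosphate: 45.7 mmol/L × 174.18 g/mol × 1.59 L ÷ 1000 = 12.656 g
HEPES: 25.1 mmol/L × 238.3 g/mol × 1.59 L ÷ 1000 = 9.510 g
tryptone: 24.5 g/L × 1.59 L = 38.955 g
sucrose: 46.1 g/L × 1.59 L = 73.299 g
lactose: 34.1 g/L × 1.59 L = 54.219 g

disodium phosphate 7.516 g; dipotassium phosphate 12.656 g; HEPES 9.510 g; tryptone 38.955 g; sucrose 73.299 g; lactose 54.219 g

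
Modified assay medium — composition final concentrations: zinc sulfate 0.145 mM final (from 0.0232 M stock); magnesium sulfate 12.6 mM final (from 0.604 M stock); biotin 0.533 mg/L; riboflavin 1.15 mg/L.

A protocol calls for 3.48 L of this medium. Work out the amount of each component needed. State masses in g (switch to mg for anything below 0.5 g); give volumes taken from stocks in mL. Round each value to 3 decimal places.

zinc sulfate 21.750 mL; magnesium sulfate 72.596 mL; biotin 1.855 mg; riboflavin 4.002 mg

Scale factor relative to 1 L: 3.48.
zinc sulfate: V = C2·V2/C1 = 0.145 mM × 3480 mL ÷ 23.2 mM = 21.750 mL
magnesium sulfate: V = C2·V2/C1 = 12.6 mM × 3480 mL ÷ 604 mM = 72.596 mL
biotin: 0.533 mg/L × 3.48 L = 1.855 mg
riboflavin: 1.15 mg/L × 3.48 L = 4.002 mg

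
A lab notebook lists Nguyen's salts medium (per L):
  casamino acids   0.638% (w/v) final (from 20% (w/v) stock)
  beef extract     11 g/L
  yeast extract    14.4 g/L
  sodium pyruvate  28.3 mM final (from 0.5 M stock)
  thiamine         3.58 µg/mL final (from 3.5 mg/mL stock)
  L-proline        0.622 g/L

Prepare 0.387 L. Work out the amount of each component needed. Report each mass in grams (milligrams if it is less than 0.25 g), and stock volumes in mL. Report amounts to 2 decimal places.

Scale factor relative to 1 L: 0.387.
casamino acids: dilute stock: 0.638% ÷ 20% × 387 mL = 12.35 mL
beef extract: 11 g/L × 0.387 L = 4.26 g
yeast extract: 14.4 g/L × 0.387 L = 5.57 g
sodium pyruvate: dilute stock: 28.3 mM × 387 mL ÷ 500 mM = 21.90 mL
thiamine: V = C2·V2/C1 = 3.58 µg/mL × 387 mL ÷ 3500 µg/mL = 0.40 mL
L-proline: 0.622 g/L × 0.387 L = 0.240714 g = 240.71 mg

casamino acids 12.35 mL; beef extract 4.26 g; yeast extract 5.57 g; sodium pyruvate 21.90 mL; thiamine 0.40 mL; L-proline 240.71 mg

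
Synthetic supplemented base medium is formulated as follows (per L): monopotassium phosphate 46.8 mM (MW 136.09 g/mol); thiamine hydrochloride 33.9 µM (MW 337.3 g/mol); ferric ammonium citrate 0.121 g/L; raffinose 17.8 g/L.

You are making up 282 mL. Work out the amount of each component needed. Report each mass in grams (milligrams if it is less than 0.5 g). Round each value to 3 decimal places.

monopotassium phosphate 1.796 g; thiamine hydrochloride 3.225 mg; ferric ammonium citrate 34.122 mg; raffinose 5.020 g

Target volume = 282 mL = 0.282 L.
monopotassium phosphate: 46.8 mmol/L × 136.09 g/mol × 0.282 L ÷ 1000 = 1.796 g
thiamine hydrochloride: 33.9 µmol/L × 337.3 g/mol × 0.282 L ÷ 1000 = 3.225 mg
ferric ammonium citrate: 0.121 g/L × 0.282 L = 0.034122 g = 34.122 mg
raffinose: 17.8 g/L × 0.282 L = 5.020 g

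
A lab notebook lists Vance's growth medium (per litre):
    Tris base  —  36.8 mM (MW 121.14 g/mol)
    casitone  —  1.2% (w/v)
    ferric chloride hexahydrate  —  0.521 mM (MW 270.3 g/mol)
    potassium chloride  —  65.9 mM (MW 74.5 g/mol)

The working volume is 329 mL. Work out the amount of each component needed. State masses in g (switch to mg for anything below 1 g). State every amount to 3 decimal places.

Tris base 1.467 g; casitone 3.948 g; ferric chloride hexahydrate 46.332 mg; potassium chloride 1.615 g

Target volume = 329 mL = 0.329 L.
Tris base: 36.8 mmol/L × 121.14 g/mol × 0.329 L ÷ 1000 = 1.467 g
casitone: 1.2 g per 100 mL × 329 mL ÷ 100 = 3.948 g
ferric chloride hexahydrate: 0.521 mmol/L × 270.3 mg/mmol × 0.329 L = 46.332 mg
potassium chloride: 65.9 mmol/L × 74.5 g/mol × 0.329 L ÷ 1000 = 1.615 g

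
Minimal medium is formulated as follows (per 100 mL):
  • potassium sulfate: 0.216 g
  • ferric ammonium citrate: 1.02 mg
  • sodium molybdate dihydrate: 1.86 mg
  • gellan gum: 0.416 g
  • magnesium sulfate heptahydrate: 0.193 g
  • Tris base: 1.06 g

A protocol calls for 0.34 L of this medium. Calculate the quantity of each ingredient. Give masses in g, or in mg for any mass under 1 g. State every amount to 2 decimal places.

potassium sulfate 734.40 mg; ferric ammonium citrate 3.47 mg; sodium molybdate dihydrate 6.32 mg; gellan gum 1.41 g; magnesium sulfate heptahydrate 656.20 mg; Tris base 3.60 g

Ratio of target to recipe volume: 340 / 100 = 3.4.
potassium sulfate: 0.216 g × (340 mL / 100 mL) = 0.7344 g = 734.40 mg
ferric ammonium citrate: 1.02 mg × (340 mL / 100 mL) = 3.47 mg
sodium molybdate dihydrate: 1.86 mg × (340 mL / 100 mL) = 6.32 mg
gellan gum: 0.416 g × (340 mL / 100 mL) = 1.41 g
magnesium sulfate heptahydrate: 0.193 g × (340 mL / 100 mL) = 0.6562 g = 656.20 mg
Tris base: 1.06 g × (340 mL / 100 mL) = 3.60 g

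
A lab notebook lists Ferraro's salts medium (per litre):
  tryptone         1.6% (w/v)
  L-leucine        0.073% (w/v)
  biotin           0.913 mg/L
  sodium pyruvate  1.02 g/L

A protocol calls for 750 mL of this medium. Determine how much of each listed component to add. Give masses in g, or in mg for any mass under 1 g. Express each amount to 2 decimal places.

Scale factor relative to 1 L: 0.75.
tryptone: 1.6 g per 100 mL × 750 mL ÷ 100 = 12.00 g
L-leucine: 0.073% w/v = 0.73 g/L → 0.73 × 0.75 L = 0.5475 g = 547.50 mg
biotin: 0.913 mg/L × 0.75 L = 0.68 mg
sodium pyruvate: 1.02 g/L × 0.75 L = 0.765 g = 765.00 mg

tryptone 12.00 g; L-leucine 547.50 mg; biotin 0.68 mg; sodium pyruvate 765.00 mg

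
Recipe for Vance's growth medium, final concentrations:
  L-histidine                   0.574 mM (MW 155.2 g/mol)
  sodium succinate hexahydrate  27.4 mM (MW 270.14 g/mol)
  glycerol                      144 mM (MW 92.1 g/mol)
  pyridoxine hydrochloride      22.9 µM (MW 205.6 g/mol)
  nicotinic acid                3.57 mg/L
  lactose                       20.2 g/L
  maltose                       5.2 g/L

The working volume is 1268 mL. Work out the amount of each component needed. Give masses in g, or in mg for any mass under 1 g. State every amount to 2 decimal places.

L-histidine 112.96 mg; sodium succinate hexahydrate 9.39 g; glycerol 16.82 g; pyridoxine hydrochloride 5.97 mg; nicotinic acid 4.53 mg; lactose 25.61 g; maltose 6.59 g

Working volume: 1268 mL = 1.268 L.
L-histidine: 0.574 mmol/L × 155.2 mg/mmol × 1.268 L = 112.96 mg
sodium succinate hexahydrate: 27.4 mmol/L × 270.14 g/mol × 1.268 L ÷ 1000 = 9.39 g
glycerol: 144 mmol/L × 92.1 g/mol × 1.268 L ÷ 1000 = 16.82 g
pyridoxine hydrochloride: 22.9 µmol/L × 205.6 g/mol × 1.268 L ÷ 1000 = 5.97 mg
nicotinic acid: 3.57 mg/L × 1.268 L = 4.53 mg
lactose: 20.2 g/L × 1.268 L = 25.61 g
maltose: 5.2 g/L × 1.268 L = 6.59 g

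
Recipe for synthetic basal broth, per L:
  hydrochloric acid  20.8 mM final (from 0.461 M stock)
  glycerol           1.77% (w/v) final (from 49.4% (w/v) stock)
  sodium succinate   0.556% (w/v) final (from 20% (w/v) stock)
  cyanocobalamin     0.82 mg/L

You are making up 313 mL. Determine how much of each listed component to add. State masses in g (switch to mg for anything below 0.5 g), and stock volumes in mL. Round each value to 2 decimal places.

hydrochloric acid 14.12 mL; glycerol 11.21 mL; sodium succinate 8.70 mL; cyanocobalamin 0.26 mg

Target volume = 313 mL = 0.313 L.
hydrochloric acid: C1V1 = C2V2 → 20.8 mM × 313 mL ÷ 461 mM = 14.12 mL
glycerol: C1V1 = C2V2 → 1.77% ÷ 49.4% × 313 mL = 11.21 mL
sodium succinate: V = C2·V2/C1 = 0.556% ÷ 20% × 313 mL = 8.70 mL
cyanocobalamin: 0.82 mg/L × 0.313 L = 0.26 mg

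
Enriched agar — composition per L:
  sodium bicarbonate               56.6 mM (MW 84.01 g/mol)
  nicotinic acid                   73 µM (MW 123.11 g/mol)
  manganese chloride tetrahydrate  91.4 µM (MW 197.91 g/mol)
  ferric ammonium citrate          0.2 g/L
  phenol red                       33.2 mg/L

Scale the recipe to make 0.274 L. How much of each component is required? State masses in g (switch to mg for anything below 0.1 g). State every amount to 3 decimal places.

sodium bicarbonate 1.303 g; nicotinic acid 2.462 mg; manganese chloride tetrahydrate 4.956 mg; ferric ammonium citrate 54.800 mg; phenol red 9.097 mg

Scale factor relative to 1 L: 0.274.
sodium bicarbonate: 56.6 mmol/L × 84.01 g/mol × 0.274 L ÷ 1000 = 1.303 g
nicotinic acid: 73 µmol/L × 123.11 g/mol × 0.274 L ÷ 1000 = 2.462 mg
manganese chloride tetrahydrate: 91.4 µmol/L × 197.91 g/mol × 0.274 L ÷ 1000 = 4.956 mg
ferric ammonium citrate: 0.2 g/L × 0.274 L = 0.0548 g = 54.800 mg
phenol red: 33.2 mg/L × 0.274 L = 9.097 mg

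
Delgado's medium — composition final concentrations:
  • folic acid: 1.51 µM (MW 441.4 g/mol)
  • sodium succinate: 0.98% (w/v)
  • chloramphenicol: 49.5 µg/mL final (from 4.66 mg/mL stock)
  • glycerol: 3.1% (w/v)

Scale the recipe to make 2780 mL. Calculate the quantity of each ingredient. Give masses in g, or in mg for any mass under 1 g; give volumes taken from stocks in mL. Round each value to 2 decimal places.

folic acid 1.85 mg; sodium succinate 27.24 g; chloramphenicol 29.53 mL; glycerol 86.18 g

Scale factor relative to 1 L: 2.78.
folic acid: 1.51 µmol/L × 441.4 g/mol × 2.78 L ÷ 1000 = 1.85 mg
sodium succinate: 0.98% w/v = 9.8 g/L → 9.8 × 2.78 L = 27.24 g
chloramphenicol: C1V1 = C2V2 → 49.5 µg/mL × 2780 mL ÷ 4660 µg/mL = 29.53 mL
glycerol: 3.1% w/v = 31 g/L → 31 × 2.78 L = 86.18 g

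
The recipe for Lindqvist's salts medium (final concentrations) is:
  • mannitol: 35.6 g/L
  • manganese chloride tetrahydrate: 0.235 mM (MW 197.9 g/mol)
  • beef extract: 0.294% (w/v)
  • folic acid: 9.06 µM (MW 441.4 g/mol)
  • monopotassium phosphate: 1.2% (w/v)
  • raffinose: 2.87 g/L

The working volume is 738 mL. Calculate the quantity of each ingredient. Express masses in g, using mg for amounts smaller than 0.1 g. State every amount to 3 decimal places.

mannitol 26.273 g; manganese chloride tetrahydrate 34.322 mg; beef extract 2.170 g; folic acid 2.951 mg; monopotassium phosphate 8.856 g; raffinose 2.118 g

Working volume: 738 mL = 0.738 L.
mannitol: 35.6 g/L × 0.738 L = 26.273 g
manganese chloride tetrahydrate: 0.235 mmol/L × 197.9 mg/mmol × 0.738 L = 34.322 mg
beef extract: 0.294 g per 100 mL × 738 mL ÷ 100 = 2.170 g
folic acid: 9.06 µmol/L × 441.4 g/mol × 0.738 L ÷ 1000 = 2.951 mg
monopotassium phosphate: 1.2% w/v = 12 g/L → 12 × 0.738 L = 8.856 g
raffinose: 2.87 g/L × 0.738 L = 2.118 g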